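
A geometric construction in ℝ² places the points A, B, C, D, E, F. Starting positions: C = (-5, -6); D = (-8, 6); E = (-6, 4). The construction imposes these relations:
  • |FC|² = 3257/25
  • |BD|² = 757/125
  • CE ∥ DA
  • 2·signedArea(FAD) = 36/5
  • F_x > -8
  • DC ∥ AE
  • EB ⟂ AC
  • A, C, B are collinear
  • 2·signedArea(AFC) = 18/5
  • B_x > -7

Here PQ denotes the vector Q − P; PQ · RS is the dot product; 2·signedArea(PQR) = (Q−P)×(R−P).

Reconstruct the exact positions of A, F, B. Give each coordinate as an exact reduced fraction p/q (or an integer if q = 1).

1. A_x = -9  [DC ∥ AE ∩ CE ∥ DA]
2. A_y = 16  [DC ∥ AE ∩ CE ∥ DA]
   → A = (-9, 16)
3. F_x = -36/5  [2·signedArea(FAD) = 36/5 ∩ 2·signedArea(AFC) = 18/5]
4. F_y = 26/5  [2·signedArea(FAD) = 36/5 ∩ 2·signedArea(AFC) = 18/5]
   → F = (-36/5, 26/5)
5. B_x = -849/125  [A, C, B are collinear ∩ EB ⟂ AC]
6. B_y = 482/125  [A, C, B are collinear ∩ EB ⟂ AC]
   → B = (-849/125, 482/125)

A = (-9, 16)
B = (-849/125, 482/125)
F = (-36/5, 26/5)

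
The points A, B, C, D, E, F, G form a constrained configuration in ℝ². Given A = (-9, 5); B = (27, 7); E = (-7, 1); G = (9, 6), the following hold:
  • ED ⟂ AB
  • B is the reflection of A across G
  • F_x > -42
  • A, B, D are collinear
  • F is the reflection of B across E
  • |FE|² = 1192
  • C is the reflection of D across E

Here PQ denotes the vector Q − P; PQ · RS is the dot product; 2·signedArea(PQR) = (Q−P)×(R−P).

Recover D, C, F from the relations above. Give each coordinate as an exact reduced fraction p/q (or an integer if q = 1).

C = (-2201/325, -1007/325)
D = (-2349/325, 1657/325)
F = (-41, -5)

1. D_x = -2349/325  [A, B, D are collinear ∩ ED ⟂ AB]
2. D_y = 1657/325  [A, B, D are collinear ∩ ED ⟂ AB]
   → D = (-2349/325, 1657/325)
3. C_x = -2201/325  [C is the reflection of D across E]
4. C_y = -1007/325  [C is the reflection of D across E]
   → C = (-2201/325, -1007/325)
5. F_x = -41  [F is the reflection of B across E]
6. F_y = -5  [F is the reflection of B across E]
   → F = (-41, -5)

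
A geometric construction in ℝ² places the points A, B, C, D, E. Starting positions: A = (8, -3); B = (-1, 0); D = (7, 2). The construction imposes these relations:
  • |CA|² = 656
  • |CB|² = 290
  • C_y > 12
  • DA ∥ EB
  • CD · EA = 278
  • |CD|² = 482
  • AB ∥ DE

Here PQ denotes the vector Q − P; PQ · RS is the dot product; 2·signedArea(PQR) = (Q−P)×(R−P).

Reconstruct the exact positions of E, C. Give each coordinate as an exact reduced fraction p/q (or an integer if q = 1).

1. E_x = -2  [DA ∥ EB ∩ AB ∥ DE]
2. E_y = 5  [DA ∥ EB ∩ AB ∥ DE]
   → E = (-2, 5)
3. C_x = -12  [line -10·x + 8·y + -224 = 0 ∩ |CB|² = 290]
4. C_y = 13  [line -10·x + 8·y + -224 = 0 ∩ |CB|² = 290]
   → C = (-12, 13)

C = (-12, 13)
E = (-2, 5)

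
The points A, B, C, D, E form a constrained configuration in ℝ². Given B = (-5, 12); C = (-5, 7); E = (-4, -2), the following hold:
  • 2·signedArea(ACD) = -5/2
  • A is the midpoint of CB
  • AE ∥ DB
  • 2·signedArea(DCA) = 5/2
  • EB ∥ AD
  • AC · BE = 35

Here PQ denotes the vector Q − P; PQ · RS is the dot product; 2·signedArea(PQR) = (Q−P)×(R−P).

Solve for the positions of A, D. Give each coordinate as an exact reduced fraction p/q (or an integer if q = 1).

1. A_x = -5  [A is the midpoint of CB]
2. A_y = 19/2  [A is the midpoint of CB]
   → A = (-5, 19/2)
3. D_x = -6  [AE ∥ DB ∩ EB ∥ AD]
4. D_y = 47/2  [AE ∥ DB ∩ EB ∥ AD]
   → D = (-6, 47/2)

A = (-5, 19/2)
D = (-6, 47/2)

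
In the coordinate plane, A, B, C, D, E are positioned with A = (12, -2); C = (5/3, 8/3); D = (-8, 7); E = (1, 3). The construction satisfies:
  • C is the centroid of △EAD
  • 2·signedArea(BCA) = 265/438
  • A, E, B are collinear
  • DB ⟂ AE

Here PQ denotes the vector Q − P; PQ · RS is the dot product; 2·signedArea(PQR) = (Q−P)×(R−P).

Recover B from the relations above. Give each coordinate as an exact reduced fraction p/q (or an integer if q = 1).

B = (-1163/146, 1033/146)

1. B_x = -1163/146  [A, E, B are collinear ∩ DB ⟂ AE]
2. B_y = 1033/146  [A, E, B are collinear ∩ DB ⟂ AE]
   → B = (-1163/146, 1033/146)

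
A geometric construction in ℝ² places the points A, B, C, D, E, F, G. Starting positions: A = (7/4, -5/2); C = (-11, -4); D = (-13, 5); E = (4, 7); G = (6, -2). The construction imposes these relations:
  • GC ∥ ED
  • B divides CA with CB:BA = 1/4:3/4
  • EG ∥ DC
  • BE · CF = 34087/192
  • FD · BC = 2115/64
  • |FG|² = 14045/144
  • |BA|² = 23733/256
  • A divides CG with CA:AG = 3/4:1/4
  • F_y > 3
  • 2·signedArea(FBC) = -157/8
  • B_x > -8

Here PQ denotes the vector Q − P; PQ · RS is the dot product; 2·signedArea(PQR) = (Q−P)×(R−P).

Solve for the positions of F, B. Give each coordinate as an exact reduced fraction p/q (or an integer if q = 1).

1. B_x = -125/16  [B divides CA with CB:BA = 1/4:3/4]
2. B_y = -29/8  [B divides CA with CB:BA = 1/4:3/4]
   → B = (-125/16, -29/8)
3. F_x = -29/12  [2·signedArea(FBC) = -157/8 ∩ FD · BC = 2115/64]
4. F_y = 19/6  [2·signedArea(FBC) = -157/8 ∩ FD · BC = 2115/64]
   → F = (-29/12, 19/6)

B = (-125/16, -29/8)
F = (-29/12, 19/6)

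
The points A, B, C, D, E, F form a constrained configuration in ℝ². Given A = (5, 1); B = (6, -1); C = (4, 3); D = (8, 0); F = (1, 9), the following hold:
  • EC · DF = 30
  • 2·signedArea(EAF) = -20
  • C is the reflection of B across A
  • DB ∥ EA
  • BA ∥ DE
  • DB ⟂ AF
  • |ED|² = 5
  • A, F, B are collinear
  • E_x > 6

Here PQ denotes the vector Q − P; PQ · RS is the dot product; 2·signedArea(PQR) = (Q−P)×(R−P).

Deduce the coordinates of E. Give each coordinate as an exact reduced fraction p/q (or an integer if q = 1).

1. E_x = 7  [DB ∥ EA ∩ BA ∥ DE]
2. E_y = 2  [DB ∥ EA ∩ BA ∥ DE]
   → E = (7, 2)

E = (7, 2)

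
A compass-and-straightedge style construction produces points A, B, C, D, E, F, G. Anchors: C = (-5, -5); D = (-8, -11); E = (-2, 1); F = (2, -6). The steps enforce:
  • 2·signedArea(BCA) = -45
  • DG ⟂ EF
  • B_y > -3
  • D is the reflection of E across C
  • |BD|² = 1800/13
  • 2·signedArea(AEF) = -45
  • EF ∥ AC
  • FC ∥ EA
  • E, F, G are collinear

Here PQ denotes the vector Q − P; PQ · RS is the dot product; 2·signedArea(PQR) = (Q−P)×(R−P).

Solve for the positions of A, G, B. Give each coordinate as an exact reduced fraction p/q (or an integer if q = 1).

1. A_x = -9  [EF ∥ AC ∩ FC ∥ EA]
2. A_y = 2  [EF ∥ AC ∩ FC ∥ EA]
   → A = (-9, 2)
3. G_x = 22/13  [E, F, G are collinear ∩ DG ⟂ EF]
4. G_y = -71/13  [E, F, G are collinear ∩ DG ⟂ EF]
   → G = (22/13, -71/13)
5. B_x = -2/13  [line -7·x + -4·y + -10 = 0 ∩ |BD|² = 1800/13]
6. B_y = -29/13  [line -7·x + -4·y + -10 = 0 ∩ |BD|² = 1800/13]
   → B = (-2/13, -29/13)

A = (-9, 2)
B = (-2/13, -29/13)
G = (22/13, -71/13)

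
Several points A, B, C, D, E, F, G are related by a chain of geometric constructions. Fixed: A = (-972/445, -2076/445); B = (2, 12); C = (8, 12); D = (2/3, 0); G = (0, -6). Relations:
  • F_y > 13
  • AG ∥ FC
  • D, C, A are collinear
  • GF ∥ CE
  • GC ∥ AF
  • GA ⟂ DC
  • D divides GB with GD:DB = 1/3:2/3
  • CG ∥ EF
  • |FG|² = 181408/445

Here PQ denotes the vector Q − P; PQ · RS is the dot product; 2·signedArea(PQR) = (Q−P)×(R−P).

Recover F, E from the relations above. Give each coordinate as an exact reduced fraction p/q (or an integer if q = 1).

E = (6148/445, 13944/445)
F = (2588/445, 5934/445)

1. F_x = 2588/445  [AG ∥ FC ∩ GC ∥ AF]
2. F_y = 5934/445  [AG ∥ FC ∩ GC ∥ AF]
   → F = (2588/445, 5934/445)
3. E_x = 6148/445  [CG ∥ EF ∩ GF ∥ CE]
4. E_y = 13944/445  [CG ∥ EF ∩ GF ∥ CE]
   → E = (6148/445, 13944/445)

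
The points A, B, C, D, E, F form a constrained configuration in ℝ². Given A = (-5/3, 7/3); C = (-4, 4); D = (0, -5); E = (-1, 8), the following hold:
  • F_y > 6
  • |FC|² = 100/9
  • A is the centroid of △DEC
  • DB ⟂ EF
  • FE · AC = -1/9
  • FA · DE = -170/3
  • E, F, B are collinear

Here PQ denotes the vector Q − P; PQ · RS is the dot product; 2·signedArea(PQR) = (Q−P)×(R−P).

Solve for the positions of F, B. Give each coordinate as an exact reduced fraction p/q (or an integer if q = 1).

B = (-172/25, 4/25)
F = (-2, 20/3)

1. F_x = -2  [FE · AC = -1/9 ∩ FA · DE = -170/3]
2. F_y = 20/3  [FE · AC = -1/9 ∩ FA · DE = -170/3]
   → F = (-2, 20/3)
3. B_x = -172/25  [E, F, B are collinear ∩ DB ⟂ EF]
4. B_y = 4/25  [E, F, B are collinear ∩ DB ⟂ EF]
   → B = (-172/25, 4/25)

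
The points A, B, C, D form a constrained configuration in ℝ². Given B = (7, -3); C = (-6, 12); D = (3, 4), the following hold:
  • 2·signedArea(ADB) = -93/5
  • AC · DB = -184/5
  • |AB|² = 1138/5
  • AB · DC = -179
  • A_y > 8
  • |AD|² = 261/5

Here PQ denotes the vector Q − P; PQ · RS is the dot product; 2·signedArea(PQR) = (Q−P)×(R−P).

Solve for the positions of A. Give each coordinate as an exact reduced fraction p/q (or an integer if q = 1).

A = (-12/5, 44/5)

1. A_x = -12/5  [AB · DC = -179 ∩ AC · DB = -184/5]
2. A_y = 44/5  [AB · DC = -179 ∩ AC · DB = -184/5]
   → A = (-12/5, 44/5)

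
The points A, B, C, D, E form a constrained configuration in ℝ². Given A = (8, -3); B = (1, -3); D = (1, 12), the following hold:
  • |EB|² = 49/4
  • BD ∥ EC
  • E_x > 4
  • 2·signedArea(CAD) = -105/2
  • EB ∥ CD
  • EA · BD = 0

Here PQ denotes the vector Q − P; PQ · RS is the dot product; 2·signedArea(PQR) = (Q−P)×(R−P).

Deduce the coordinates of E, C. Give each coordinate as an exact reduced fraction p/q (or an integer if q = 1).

1. E_y = -3  [EA · BD = 0]
2. E_x = 9/2  [|EB|² = 49/4]
   → E = (9/2, -3)
3. C_x = 9/2  [EB ∥ CD ∩ BD ∥ EC]
4. C_y = 12  [EB ∥ CD ∩ BD ∥ EC]
   → C = (9/2, 12)

C = (9/2, 12)
E = (9/2, -3)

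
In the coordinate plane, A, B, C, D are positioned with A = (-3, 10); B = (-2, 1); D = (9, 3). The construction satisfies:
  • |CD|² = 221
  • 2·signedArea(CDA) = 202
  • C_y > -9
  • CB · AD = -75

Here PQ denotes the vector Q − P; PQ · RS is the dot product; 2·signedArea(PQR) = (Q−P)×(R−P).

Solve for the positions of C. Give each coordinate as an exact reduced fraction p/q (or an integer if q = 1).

C = (-1, -8)

1. C_x = -1  [CB · AD = -75 ∩ 2·signedArea(CDA) = 202]
2. C_y = -8  [CB · AD = -75 ∩ 2·signedArea(CDA) = 202]
   → C = (-1, -8)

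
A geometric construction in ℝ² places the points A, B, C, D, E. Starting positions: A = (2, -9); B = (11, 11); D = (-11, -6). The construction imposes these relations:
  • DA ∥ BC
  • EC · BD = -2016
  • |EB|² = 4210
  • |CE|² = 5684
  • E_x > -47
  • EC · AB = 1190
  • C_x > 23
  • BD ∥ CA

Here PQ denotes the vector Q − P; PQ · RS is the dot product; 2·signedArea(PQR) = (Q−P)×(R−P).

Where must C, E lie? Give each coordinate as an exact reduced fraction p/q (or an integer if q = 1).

1. C_x = 24  [BD ∥ CA ∩ DA ∥ BC]
2. C_y = 8  [BD ∥ CA ∩ DA ∥ BC]
   → C = (24, 8)
3. E_x = -46  [EC · BD = -2016 ∩ EC · AB = 1190]
4. E_y = -20  [EC · BD = -2016 ∩ EC · AB = 1190]
   → E = (-46, -20)

C = (24, 8)
E = (-46, -20)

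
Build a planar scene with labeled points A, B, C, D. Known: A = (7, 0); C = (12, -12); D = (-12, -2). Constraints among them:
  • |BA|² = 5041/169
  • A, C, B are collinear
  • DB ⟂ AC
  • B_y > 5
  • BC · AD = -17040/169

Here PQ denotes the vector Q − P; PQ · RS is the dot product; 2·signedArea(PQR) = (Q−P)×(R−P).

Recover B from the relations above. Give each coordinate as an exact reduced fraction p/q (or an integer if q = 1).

B = (828/169, 852/169)

1. B_x = 828/169  [A, C, B are collinear ∩ DB ⟂ AC]
2. B_y = 852/169  [A, C, B are collinear ∩ DB ⟂ AC]
   → B = (828/169, 852/169)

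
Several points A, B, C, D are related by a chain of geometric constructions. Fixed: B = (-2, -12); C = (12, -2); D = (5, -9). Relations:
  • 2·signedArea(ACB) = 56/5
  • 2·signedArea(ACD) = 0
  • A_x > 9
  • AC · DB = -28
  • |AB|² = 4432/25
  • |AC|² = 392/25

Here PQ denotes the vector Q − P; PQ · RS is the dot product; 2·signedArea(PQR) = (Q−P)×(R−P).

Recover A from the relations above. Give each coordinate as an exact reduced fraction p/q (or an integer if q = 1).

1. A_x = 46/5  [2·signedArea(ACD) = 0 ∩ 2·signedArea(ACB) = 56/5]
2. A_y = -24/5  [2·signedArea(ACD) = 0 ∩ 2·signedArea(ACB) = 56/5]
   → A = (46/5, -24/5)

A = (46/5, -24/5)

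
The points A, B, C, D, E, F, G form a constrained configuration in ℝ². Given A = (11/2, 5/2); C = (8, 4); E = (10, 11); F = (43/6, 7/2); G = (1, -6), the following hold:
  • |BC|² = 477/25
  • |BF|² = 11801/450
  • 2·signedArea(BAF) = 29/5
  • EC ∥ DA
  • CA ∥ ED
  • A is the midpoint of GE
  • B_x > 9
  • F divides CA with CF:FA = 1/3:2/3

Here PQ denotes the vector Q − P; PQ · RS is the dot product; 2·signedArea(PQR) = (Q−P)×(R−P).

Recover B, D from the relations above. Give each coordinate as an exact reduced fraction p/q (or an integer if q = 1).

1. B_x = 46/5  [line -1·x + 5/3·y + -67/15 = 0 ∩ |BF|² = 11801/450]
2. B_y = 41/5  [line -1·x + 5/3·y + -67/15 = 0 ∩ |BF|² = 11801/450]
   → B = (46/5, 41/5)
3. D_x = 15/2  [EC ∥ DA ∩ CA ∥ ED]
4. D_y = 19/2  [EC ∥ DA ∩ CA ∥ ED]
   → D = (15/2, 19/2)

B = (46/5, 41/5)
D = (15/2, 19/2)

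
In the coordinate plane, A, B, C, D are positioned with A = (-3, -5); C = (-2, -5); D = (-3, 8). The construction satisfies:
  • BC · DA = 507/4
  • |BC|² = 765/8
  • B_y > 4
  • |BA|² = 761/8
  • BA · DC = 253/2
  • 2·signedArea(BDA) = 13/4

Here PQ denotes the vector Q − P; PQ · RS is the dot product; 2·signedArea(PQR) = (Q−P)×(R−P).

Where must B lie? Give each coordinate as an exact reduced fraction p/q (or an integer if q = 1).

1. B_x = -11/4  [BA · DC = 253/2 ∩ 2·signedArea(BDA) = 13/4]
2. B_y = 19/4  [BA · DC = 253/2 ∩ 2·signedArea(BDA) = 13/4]
   → B = (-11/4, 19/4)

B = (-11/4, 19/4)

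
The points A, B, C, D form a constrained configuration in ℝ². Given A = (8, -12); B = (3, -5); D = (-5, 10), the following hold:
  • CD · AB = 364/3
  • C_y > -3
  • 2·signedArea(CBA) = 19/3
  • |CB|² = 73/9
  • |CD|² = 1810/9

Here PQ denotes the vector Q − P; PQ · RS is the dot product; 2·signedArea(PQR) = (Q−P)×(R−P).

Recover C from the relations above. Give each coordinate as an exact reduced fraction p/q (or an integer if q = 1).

C = (2, -7/3)

1. C_x = 2  [CD · AB = 364/3 ∩ 2·signedArea(CBA) = 19/3]
2. C_y = -7/3  [CD · AB = 364/3 ∩ 2·signedArea(CBA) = 19/3]
   → C = (2, -7/3)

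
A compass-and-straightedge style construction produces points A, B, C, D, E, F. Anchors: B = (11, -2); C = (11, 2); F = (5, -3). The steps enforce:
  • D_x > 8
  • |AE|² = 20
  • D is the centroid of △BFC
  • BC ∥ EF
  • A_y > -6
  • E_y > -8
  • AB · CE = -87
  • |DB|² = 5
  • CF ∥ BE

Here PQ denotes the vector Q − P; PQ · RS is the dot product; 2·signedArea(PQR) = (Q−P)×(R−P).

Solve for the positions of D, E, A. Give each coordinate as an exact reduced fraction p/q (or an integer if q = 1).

A = (1, -5)
D = (9, -1)
E = (5, -7)

1. D_x = 9  [D is the centroid of △BFC]
2. D_y = -1  [D is the centroid of △BFC]
   → D = (9, -1)
3. E_x = 5  [BC ∥ EF ∩ CF ∥ BE]
4. E_y = -7  [BC ∥ EF ∩ CF ∥ BE]
   → E = (5, -7)
5. A_x = 1  [line 6·x + 9·y + 39 = 0 ∩ |AE|² = 20]
6. A_y = -5  [line 6·x + 9·y + 39 = 0 ∩ |AE|² = 20]
   → A = (1, -5)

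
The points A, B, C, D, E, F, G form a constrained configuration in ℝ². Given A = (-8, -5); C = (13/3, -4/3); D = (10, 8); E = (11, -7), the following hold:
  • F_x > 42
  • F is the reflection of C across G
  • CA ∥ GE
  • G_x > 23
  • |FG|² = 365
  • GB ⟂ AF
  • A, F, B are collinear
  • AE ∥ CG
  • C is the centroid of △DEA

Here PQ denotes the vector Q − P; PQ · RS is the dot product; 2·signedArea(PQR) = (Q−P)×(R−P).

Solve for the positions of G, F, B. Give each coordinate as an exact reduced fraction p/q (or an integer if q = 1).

1. G_x = 70/3  [CA ∥ GE ∩ AE ∥ CG]
2. G_y = -10/3  [CA ∥ GE ∩ AE ∥ CG]
   → G = (70/3, -10/3)
3. F_x = 127/3  [F is the reflection of C across G]
4. F_y = -16/3  [F is the reflection of C across G]
   → F = (127/3, -16/3)
5. B_x = 1595291/68406  [A, F, B are collinear ∩ GB ⟂ AF]
6. B_y = -356219/68406  [A, F, B are collinear ∩ GB ⟂ AF]
   → B = (1595291/68406, -356219/68406)

B = (1595291/68406, -356219/68406)
F = (127/3, -16/3)
G = (70/3, -10/3)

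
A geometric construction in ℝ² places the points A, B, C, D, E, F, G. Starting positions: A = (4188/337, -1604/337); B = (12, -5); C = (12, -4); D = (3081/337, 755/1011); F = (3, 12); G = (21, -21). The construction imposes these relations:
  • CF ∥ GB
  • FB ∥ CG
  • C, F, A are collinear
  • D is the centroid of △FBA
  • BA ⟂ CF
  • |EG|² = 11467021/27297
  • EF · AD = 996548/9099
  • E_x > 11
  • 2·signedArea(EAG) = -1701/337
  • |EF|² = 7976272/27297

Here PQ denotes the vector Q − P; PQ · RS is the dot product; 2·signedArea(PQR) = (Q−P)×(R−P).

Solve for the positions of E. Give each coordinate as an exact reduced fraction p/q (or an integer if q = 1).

1. E_x = 3771/337  [EF · AD = 996548/9099 ∩ 2·signedArea(EAG) = -1701/337]
2. E_y = -9112/3033  [EF · AD = 996548/9099 ∩ 2·signedArea(EAG) = -1701/337]
   → E = (3771/337, -9112/3033)

E = (3771/337, -9112/3033)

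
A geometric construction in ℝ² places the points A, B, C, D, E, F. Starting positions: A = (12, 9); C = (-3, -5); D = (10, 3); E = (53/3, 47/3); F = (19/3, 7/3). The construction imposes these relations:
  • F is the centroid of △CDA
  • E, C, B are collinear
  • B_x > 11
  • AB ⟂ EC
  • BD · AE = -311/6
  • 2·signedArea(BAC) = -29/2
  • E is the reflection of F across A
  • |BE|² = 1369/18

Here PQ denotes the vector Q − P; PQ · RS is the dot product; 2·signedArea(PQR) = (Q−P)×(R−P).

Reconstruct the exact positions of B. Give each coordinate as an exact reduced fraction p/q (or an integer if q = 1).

1. B_x = 23/2  [E, C, B are collinear ∩ AB ⟂ EC]
2. B_y = 19/2  [E, C, B are collinear ∩ AB ⟂ EC]
   → B = (23/2, 19/2)

B = (23/2, 19/2)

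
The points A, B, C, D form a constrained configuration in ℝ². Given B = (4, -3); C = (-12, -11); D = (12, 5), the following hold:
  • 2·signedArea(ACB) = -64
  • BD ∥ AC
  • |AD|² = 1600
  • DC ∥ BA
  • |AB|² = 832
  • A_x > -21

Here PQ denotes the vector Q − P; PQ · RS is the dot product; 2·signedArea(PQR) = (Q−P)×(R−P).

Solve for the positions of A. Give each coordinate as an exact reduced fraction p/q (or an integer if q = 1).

1. A_x = -20  [BD ∥ AC ∩ DC ∥ BA]
2. A_y = -19  [BD ∥ AC ∩ DC ∥ BA]
   → A = (-20, -19)

A = (-20, -19)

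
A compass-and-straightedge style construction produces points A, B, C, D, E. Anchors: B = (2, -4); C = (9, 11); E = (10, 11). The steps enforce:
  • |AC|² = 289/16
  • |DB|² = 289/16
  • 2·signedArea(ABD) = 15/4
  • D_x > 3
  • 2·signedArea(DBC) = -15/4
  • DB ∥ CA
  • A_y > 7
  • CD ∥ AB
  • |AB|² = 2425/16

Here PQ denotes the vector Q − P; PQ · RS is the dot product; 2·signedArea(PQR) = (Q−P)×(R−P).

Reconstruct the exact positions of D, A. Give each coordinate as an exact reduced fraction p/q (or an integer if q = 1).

A = (7, 29/4)
D = (4, -1/4)

1. D_x = 4  [line -15·x + 7·y + 247/4 = 0 ∩ |DB|² = 289/16]
2. D_y = -1/4  [line -15·x + 7·y + 247/4 = 0 ∩ |DB|² = 289/16]
   → D = (4, -1/4)
3. A_x = 7  [CD ∥ AB ∩ DB ∥ CA]
4. A_y = 29/4  [CD ∥ AB ∩ DB ∥ CA]
   → A = (7, 29/4)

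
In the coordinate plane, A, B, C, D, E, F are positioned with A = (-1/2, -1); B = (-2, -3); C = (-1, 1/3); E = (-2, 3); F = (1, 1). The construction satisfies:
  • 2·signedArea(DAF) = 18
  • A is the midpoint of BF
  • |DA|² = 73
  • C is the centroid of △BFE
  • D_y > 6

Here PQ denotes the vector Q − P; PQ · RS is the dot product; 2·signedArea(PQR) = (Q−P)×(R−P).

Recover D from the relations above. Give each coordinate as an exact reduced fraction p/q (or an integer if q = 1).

D = (-7/2, 7)

1. D_x = -7/2  [line -2·x + 3/2·y + -35/2 = 0 ∩ |DA|² = 73]
2. D_y = 7  [line -2·x + 3/2·y + -35/2 = 0 ∩ |DA|² = 73]
   → D = (-7/2, 7)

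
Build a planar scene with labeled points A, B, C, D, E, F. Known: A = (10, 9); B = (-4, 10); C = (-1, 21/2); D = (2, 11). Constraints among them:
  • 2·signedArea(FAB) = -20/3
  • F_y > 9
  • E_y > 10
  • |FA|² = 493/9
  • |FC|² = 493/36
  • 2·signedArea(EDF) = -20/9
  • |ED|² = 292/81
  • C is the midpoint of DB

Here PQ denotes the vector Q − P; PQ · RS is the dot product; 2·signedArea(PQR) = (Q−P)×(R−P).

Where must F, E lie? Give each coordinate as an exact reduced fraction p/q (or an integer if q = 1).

1. F_x = 8/3  [line -1·x + -14·y + 428/3 = 0 ∩ |FA|² = 493/9]
2. F_y = 10  [line -1·x + -14·y + 428/3 = 0 ∩ |FA|² = 493/9]
   → F = (8/3, 10)
3. E_x = 2/9  [line 1·x + 2/3·y + -64/9 = 0 ∩ |ED|² = 292/81]
4. E_y = 31/3  [line 1·x + 2/3·y + -64/9 = 0 ∩ |ED|² = 292/81]
   → E = (2/9, 31/3)

E = (2/9, 31/3)
F = (8/3, 10)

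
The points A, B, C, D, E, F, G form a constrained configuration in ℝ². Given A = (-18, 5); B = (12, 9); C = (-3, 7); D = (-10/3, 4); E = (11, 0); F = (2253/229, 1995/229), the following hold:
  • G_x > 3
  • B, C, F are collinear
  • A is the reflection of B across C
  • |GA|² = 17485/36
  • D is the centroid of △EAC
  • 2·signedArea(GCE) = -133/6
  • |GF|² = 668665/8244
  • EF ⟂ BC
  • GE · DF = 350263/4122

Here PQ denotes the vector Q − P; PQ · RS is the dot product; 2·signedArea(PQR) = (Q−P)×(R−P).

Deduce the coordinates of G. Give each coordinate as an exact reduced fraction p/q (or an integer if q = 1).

1. G_x = 23/6  [2·signedArea(GCE) = -133/6 ∩ GE · DF = 350263/4122]
2. G_y = 2  [2·signedArea(GCE) = -133/6 ∩ GE · DF = 350263/4122]
   → G = (23/6, 2)

G = (23/6, 2)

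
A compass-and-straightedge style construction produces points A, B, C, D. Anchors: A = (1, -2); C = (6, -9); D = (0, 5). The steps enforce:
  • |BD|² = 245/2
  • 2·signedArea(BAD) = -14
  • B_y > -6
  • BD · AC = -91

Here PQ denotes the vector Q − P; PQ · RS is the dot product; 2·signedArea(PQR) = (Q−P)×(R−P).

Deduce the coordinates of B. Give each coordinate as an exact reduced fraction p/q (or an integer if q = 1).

B = (7/2, -11/2)

1. B_x = 7/2  [2·signedArea(BAD) = -14 ∩ BD · AC = -91]
2. B_y = -11/2  [2·signedArea(BAD) = -14 ∩ BD · AC = -91]
   → B = (7/2, -11/2)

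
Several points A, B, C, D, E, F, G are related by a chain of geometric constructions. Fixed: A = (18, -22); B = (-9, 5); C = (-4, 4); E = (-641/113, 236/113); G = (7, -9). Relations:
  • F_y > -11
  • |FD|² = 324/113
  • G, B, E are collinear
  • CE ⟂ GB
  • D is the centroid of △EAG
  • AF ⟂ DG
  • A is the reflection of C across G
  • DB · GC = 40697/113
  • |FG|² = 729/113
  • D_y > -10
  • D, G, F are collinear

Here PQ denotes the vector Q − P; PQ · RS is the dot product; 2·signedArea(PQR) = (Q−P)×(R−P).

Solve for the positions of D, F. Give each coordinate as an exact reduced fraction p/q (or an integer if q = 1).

1. D_x = 728/113  [D is the centroid of △EAG]
2. D_y = -1089/113  [D is the centroid of △EAG]
   → D = (728/113, -1089/113)
3. F_x = 602/113  [D, G, F are collinear ∩ AF ⟂ DG]
4. F_y = -1233/113  [D, G, F are collinear ∩ AF ⟂ DG]
   → F = (602/113, -1233/113)

D = (728/113, -1089/113)
F = (602/113, -1233/113)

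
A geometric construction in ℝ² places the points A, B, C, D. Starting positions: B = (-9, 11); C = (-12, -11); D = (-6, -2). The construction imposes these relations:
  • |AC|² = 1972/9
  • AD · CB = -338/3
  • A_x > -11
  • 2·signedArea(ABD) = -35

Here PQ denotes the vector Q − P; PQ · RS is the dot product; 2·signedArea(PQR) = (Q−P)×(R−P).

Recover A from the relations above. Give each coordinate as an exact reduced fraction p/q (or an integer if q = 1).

A = (-10, 11/3)

1. A_x = -10  [2·signedArea(ABD) = -35 ∩ AD · CB = -338/3]
2. A_y = 11/3  [2·signedArea(ABD) = -35 ∩ AD · CB = -338/3]
   → A = (-10, 11/3)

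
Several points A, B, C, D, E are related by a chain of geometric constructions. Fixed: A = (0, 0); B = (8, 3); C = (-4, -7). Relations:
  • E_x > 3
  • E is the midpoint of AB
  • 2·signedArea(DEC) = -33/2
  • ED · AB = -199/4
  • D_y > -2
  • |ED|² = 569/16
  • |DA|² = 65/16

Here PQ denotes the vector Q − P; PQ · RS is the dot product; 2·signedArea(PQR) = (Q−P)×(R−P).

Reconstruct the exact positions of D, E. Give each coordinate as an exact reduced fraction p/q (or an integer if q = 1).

1. E_x = 4  [E is the midpoint of AB]
2. E_y = 3/2  [E is the midpoint of AB]
   → E = (4, 3/2)
3. D_x = -1  [2·signedArea(DEC) = -33/2 ∩ ED · AB = -199/4]
4. D_y = -7/4  [2·signedArea(DEC) = -33/2 ∩ ED · AB = -199/4]
   → D = (-1, -7/4)

D = (-1, -7/4)
E = (4, 3/2)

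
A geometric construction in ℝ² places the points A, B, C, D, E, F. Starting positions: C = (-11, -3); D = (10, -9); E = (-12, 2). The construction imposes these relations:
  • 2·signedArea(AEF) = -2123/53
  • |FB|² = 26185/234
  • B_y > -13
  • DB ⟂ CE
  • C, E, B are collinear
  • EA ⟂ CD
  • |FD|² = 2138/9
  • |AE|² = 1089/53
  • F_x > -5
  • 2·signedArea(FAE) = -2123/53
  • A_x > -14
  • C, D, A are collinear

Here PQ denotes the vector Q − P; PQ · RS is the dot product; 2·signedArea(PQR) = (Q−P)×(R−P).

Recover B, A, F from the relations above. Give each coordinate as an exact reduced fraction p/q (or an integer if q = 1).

A = (-702/53, -125/53)
B = (-235/26, -333/26)
F = (-13/3, -10/3)

1. B_x = -235/26  [C, E, B are collinear ∩ DB ⟂ CE]
2. B_y = -333/26  [C, E, B are collinear ∩ DB ⟂ CE]
   → B = (-235/26, -333/26)
3. A_x = -702/53  [C, D, A are collinear ∩ EA ⟂ CD]
4. A_y = -125/53  [C, D, A are collinear ∩ EA ⟂ CD]
   → A = (-702/53, -125/53)
5. F_x = -13/3  [line -231/53·x + 66/53·y + -781/53 = 0 ∩ |FB|² = 26185/234]
6. F_y = -10/3  [line -231/53·x + 66/53·y + -781/53 = 0 ∩ |FB|² = 26185/234]
   → F = (-13/3, -10/3)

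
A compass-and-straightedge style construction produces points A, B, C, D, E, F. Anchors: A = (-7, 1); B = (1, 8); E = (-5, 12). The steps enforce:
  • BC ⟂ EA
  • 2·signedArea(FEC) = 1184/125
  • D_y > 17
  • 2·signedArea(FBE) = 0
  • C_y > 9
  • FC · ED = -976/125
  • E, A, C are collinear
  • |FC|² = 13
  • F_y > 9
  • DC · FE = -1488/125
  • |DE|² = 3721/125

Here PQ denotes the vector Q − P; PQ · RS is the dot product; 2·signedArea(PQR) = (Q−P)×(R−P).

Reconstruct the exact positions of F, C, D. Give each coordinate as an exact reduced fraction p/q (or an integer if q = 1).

C = (-689/125, 1148/125)
D = (-503/125, 2171/125)
F = (-2, 10)

1. C_x = -689/125  [E, A, C are collinear ∩ BC ⟂ EA]
2. C_y = 1148/125  [E, A, C are collinear ∩ BC ⟂ EA]
   → C = (-689/125, 1148/125)
3. F_x = -2  [2·signedArea(FBE) = 0 ∩ 2·signedArea(FEC) = 1184/125]
4. F_y = 10  [2·signedArea(FBE) = 0 ∩ 2·signedArea(FEC) = 1184/125]
   → F = (-2, 10)
5. D_x = -503/125  [DC · FE = -1488/125 ∩ FC · ED = -976/125]
6. D_y = 2171/125  [DC · FE = -1488/125 ∩ FC · ED = -976/125]
   → D = (-503/125, 2171/125)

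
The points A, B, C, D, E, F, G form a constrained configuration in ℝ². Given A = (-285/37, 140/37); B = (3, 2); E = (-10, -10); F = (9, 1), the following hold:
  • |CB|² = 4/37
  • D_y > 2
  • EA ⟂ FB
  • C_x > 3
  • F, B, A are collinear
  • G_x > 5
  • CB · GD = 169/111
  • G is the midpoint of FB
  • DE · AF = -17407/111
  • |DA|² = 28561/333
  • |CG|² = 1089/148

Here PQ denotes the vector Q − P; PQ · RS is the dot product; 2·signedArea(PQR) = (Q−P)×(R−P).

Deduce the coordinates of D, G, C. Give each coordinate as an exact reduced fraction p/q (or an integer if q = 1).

1. D_x = 53/37  [line -618/37·x + 103/37·y + 1957/111 = 0 ∩ |DA|² = 28561/333]
2. D_y = 251/111  [line -618/37·x + 103/37·y + 1957/111 = 0 ∩ |DA|² = 28561/333]
   → D = (53/37, 251/111)
3. G_x = 6  [G is the midpoint of FB]
4. G_y = 3/2  [G is the midpoint of FB]
   → G = (6, 3/2)
5. C_x = 123/37  [line 169/37·x + -169/222·y + -507/37 = 0 ∩ |CB|² = 4/37]
6. C_y = 72/37  [line 169/37·x + -169/222·y + -507/37 = 0 ∩ |CB|² = 4/37]
   → C = (123/37, 72/37)

C = (123/37, 72/37)
D = (53/37, 251/111)
G = (6, 3/2)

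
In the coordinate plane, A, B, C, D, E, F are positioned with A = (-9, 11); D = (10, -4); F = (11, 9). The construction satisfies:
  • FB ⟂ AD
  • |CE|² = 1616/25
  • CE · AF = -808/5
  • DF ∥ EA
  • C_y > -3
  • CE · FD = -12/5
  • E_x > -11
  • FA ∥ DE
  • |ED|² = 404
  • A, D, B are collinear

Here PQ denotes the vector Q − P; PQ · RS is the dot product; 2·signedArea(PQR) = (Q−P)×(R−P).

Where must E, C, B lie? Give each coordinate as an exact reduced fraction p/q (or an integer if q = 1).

B = (1258/293, 148/293)
C = (-2, -14/5)
E = (-10, -2)

1. E_x = -10  [DF ∥ EA ∩ FA ∥ DE]
2. E_y = -2  [DF ∥ EA ∩ FA ∥ DE]
   → E = (-10, -2)
3. C_x = -2  [CE · FD = -12/5 ∩ CE · AF = -808/5]
4. C_y = -14/5  [CE · FD = -12/5 ∩ CE · AF = -808/5]
   → C = (-2, -14/5)
5. B_x = 1258/293  [A, D, B are collinear ∩ FB ⟂ AD]
6. B_y = 148/293  [A, D, B are collinear ∩ FB ⟂ AD]
   → B = (1258/293, 148/293)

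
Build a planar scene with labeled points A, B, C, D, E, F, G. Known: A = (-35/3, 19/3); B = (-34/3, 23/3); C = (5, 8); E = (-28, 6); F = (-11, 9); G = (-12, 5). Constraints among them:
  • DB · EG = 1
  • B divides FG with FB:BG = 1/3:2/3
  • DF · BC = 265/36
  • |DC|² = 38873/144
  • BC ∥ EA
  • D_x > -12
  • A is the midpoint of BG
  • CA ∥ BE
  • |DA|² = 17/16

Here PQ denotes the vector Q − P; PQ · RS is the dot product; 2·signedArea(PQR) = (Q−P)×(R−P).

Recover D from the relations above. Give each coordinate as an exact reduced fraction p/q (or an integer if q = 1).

1. D_x = -137/12  [DF · BC = 265/36 ∩ DB · EG = 1]
2. D_y = 22/3  [DF · BC = 265/36 ∩ DB · EG = 1]
   → D = (-137/12, 22/3)

D = (-137/12, 22/3)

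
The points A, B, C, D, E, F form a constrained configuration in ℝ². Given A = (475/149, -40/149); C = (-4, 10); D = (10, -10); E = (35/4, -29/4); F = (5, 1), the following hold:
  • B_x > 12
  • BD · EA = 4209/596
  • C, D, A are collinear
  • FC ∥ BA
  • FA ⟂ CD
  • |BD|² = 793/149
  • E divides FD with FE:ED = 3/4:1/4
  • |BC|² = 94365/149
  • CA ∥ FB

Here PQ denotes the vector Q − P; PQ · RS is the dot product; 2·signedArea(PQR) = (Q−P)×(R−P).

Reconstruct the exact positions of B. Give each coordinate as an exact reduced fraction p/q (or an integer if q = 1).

B = (1816/149, -1381/149)

1. B_x = 1816/149  [FC ∥ BA ∩ CA ∥ FB]
2. B_y = -1381/149  [FC ∥ BA ∩ CA ∥ FB]
   → B = (1816/149, -1381/149)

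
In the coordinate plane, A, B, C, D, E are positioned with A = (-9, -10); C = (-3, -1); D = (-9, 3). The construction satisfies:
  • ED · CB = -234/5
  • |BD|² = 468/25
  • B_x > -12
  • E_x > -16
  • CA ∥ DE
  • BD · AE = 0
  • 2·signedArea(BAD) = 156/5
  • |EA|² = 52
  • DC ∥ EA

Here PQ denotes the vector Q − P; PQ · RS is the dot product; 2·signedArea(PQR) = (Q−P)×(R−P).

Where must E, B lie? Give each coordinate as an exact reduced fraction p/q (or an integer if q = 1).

1. E_x = -15  [DC ∥ EA ∩ CA ∥ DE]
2. E_y = -6  [DC ∥ EA ∩ CA ∥ DE]
   → E = (-15, -6)
3. B_x = -57/5  [BD · AE = 0 ∩ ED · CB = -234/5]
4. B_y = -3/5  [BD · AE = 0 ∩ ED · CB = -234/5]
   → B = (-57/5, -3/5)

B = (-57/5, -3/5)
E = (-15, -6)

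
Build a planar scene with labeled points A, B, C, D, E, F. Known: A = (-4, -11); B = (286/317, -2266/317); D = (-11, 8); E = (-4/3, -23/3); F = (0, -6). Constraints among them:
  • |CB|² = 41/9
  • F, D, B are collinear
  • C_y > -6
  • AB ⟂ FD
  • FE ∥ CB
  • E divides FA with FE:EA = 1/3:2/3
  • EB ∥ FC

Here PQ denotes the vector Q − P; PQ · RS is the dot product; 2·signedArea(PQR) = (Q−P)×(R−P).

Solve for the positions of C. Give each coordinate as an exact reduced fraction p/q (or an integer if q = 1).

C = (2126/951, -5213/951)

1. C_x = 2126/951  [FE ∥ CB ∩ EB ∥ FC]
2. C_y = -5213/951  [FE ∥ CB ∩ EB ∥ FC]
   → C = (2126/951, -5213/951)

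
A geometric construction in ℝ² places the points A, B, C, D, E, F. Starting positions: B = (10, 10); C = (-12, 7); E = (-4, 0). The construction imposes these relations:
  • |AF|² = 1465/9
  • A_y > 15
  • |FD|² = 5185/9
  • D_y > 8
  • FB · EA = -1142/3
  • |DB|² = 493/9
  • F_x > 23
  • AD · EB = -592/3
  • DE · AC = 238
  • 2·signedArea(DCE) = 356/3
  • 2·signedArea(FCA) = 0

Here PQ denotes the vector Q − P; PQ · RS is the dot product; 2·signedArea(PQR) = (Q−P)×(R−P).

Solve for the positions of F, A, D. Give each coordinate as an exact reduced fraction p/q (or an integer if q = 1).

A = (12, 47/3)
D = (8/3, 9)
F = (24, 20)

1. D_x = 8/3  [line 7·x + 8·y + -272/3 = 0 ∩ |DB|² = 493/9]
2. D_y = 9  [line 7·x + 8·y + -272/3 = 0 ∩ |DB|² = 493/9]
   → D = (8/3, 9)
3. A_x = 12  [AD · EB = -592/3 ∩ DE · AC = 238]
4. A_y = 47/3  [AD · EB = -592/3 ∩ DE · AC = 238]
   → A = (12, 47/3)
5. F_x = 24  [2·signedArea(FCA) = 0 ∩ FB · EA = -1142/3]
6. F_y = 20  [2·signedArea(FCA) = 0 ∩ FB · EA = -1142/3]
   → F = (24, 20)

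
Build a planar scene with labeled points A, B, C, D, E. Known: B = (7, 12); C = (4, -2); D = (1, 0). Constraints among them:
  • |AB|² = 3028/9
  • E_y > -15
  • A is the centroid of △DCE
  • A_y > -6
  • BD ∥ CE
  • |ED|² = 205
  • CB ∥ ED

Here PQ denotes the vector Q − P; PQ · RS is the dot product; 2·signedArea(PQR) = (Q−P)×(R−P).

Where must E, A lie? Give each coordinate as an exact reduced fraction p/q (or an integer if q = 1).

A = (1, -16/3)
E = (-2, -14)

1. E_x = -2  [CB ∥ ED ∩ BD ∥ CE]
2. E_y = -14  [CB ∥ ED ∩ BD ∥ CE]
   → E = (-2, -14)
3. A_x = 1  [A is the centroid of △DCE]
4. A_y = -16/3  [A is the centroid of △DCE]
   → A = (1, -16/3)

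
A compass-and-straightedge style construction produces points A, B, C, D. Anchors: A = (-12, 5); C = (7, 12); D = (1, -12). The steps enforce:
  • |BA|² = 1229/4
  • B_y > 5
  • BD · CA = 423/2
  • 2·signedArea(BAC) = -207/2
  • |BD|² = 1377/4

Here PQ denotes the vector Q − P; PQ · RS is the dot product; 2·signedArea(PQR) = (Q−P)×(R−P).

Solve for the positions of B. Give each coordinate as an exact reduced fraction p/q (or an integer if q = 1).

1. B_x = 11/2  [2·signedArea(BAC) = -207/2 ∩ BD · CA = 423/2]
2. B_y = 6  [2·signedArea(BAC) = -207/2 ∩ BD · CA = 423/2]
   → B = (11/2, 6)

B = (11/2, 6)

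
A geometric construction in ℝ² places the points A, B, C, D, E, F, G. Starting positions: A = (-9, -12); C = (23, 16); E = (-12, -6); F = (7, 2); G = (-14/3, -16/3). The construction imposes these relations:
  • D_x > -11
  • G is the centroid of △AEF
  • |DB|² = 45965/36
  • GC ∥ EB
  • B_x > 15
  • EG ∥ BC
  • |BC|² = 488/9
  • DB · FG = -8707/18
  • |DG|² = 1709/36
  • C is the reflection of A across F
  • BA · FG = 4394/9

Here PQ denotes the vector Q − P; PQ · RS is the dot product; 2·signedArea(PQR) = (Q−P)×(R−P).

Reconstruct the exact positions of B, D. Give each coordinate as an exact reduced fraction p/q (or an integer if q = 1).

1. B_x = 47/3  [EG ∥ BC ∩ GC ∥ EB]
2. B_y = 46/3  [EG ∥ BC ∩ GC ∥ EB]
   → B = (47/3, 46/3)
3. D_x = -21/2  [line 35/3·x + 22/3·y + 377/2 = 0 ∩ |DG|² = 1709/36]
4. D_y = -9  [line 35/3·x + 22/3·y + 377/2 = 0 ∩ |DG|² = 1709/36]
   → D = (-21/2, -9)

B = (47/3, 46/3)
D = (-21/2, -9)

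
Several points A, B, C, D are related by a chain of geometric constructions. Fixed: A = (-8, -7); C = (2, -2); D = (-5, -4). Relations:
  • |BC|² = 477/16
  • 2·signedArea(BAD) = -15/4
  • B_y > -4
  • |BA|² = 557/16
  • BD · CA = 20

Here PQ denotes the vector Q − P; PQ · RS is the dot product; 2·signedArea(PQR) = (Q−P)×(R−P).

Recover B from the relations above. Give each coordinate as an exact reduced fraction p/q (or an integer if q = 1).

B = (-13/4, -7/2)

1. B_x = -13/4  [2·signedArea(BAD) = -15/4 ∩ BD · CA = 20]
2. B_y = -7/2  [2·signedArea(BAD) = -15/4 ∩ BD · CA = 20]
   → B = (-13/4, -7/2)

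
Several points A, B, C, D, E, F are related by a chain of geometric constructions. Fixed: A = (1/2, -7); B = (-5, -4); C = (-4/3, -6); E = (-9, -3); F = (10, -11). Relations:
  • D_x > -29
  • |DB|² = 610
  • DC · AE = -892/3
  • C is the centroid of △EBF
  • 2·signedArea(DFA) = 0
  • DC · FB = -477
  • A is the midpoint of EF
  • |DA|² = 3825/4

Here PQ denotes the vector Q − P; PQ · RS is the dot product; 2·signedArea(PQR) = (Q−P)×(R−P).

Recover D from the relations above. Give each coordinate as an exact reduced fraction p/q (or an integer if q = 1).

D = (-28, 5)

1. D_x = -28  [2·signedArea(DFA) = 0 ∩ DC · AE = -892/3]
2. D_y = 5  [2·signedArea(DFA) = 0 ∩ DC · AE = -892/3]
   → D = (-28, 5)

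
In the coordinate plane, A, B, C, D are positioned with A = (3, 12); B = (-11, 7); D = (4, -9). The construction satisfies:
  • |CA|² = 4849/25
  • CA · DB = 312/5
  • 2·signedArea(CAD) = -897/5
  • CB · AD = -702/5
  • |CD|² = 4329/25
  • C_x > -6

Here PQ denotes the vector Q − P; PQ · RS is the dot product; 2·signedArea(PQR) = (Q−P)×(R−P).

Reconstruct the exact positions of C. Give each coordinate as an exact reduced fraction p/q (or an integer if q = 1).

C = (-5, 3/5)

1. C_x = -5  [CB · AD = -702/5 ∩ 2·signedArea(CAD) = -897/5]
2. C_y = 3/5  [CB · AD = -702/5 ∩ 2·signedArea(CAD) = -897/5]
   → C = (-5, 3/5)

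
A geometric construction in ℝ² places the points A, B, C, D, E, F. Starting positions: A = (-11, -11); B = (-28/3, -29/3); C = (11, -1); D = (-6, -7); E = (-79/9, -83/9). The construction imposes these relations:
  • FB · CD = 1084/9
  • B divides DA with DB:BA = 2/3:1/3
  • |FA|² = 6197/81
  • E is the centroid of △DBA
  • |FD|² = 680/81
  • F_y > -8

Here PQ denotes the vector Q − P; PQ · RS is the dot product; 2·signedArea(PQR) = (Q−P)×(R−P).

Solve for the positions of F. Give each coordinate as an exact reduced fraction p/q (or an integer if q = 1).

1. F_x = -28/9  [line 17·x + 6·y + 866/9 = 0 ∩ |FA|² = 6197/81]
2. F_y = -65/9  [line 17·x + 6·y + 866/9 = 0 ∩ |FA|² = 6197/81]
   → F = (-28/9, -65/9)

F = (-28/9, -65/9)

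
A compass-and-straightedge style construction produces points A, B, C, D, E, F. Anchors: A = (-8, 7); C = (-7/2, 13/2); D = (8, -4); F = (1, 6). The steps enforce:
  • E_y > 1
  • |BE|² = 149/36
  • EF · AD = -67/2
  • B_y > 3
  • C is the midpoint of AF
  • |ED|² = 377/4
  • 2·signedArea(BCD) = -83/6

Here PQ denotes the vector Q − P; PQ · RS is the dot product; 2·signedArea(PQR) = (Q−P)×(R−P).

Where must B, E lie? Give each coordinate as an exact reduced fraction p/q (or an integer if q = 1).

1. E_x = 0  [line -16·x + 11·y + -33/2 = 0 ∩ |ED|² = 377/4]
2. E_y = 3/2  [line -16·x + 11·y + -33/2 = 0 ∩ |ED|² = 377/4]
   → E = (0, 3/2)
3. B_x = -7/6  [line 21/2·x + 23/2·y + -145/6 = 0 ∩ |BE|² = 149/36]
4. B_y = 19/6  [line 21/2·x + 23/2·y + -145/6 = 0 ∩ |BE|² = 149/36]
   → B = (-7/6, 19/6)

B = (-7/6, 19/6)
E = (0, 3/2)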